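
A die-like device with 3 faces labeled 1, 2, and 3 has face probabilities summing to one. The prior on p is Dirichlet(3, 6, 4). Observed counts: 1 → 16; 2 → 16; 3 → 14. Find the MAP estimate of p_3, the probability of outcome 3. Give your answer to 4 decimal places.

The posterior is Dirichlet(αᵢ + nᵢ) = Dirichlet(19, 22, 18).
For a Dirichlet(a₁,…,a_K) with all aᵢ > 1, the mode has j-th component (aⱼ − 1)/(Σaᵢ − K).
Here Σaᵢ = 59 and K = 3, so p_3 = (18 − 1)/(59 − 3) = 17/56 ≈ 0.3036.

MAP estimate: 0.3036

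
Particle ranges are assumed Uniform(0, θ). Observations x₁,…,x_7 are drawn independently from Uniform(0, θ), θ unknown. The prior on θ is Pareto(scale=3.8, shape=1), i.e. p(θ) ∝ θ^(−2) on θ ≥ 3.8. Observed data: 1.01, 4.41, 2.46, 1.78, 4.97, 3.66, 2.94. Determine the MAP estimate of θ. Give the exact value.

The Uniform(0, θ) likelihood is θ^(−n) for θ ≥ max(xᵢ), zero otherwise. Here max(xᵢ) = 4.97.
Posterior ∝ θ^(−2) · θ^(−7) = θ^(−9) on θ ≥ max(3.8, 4.97) = 4.97.
This density is strictly decreasing in θ, so the posterior mode lies at the lower boundary of the support.

θ̂_MAP = 4.97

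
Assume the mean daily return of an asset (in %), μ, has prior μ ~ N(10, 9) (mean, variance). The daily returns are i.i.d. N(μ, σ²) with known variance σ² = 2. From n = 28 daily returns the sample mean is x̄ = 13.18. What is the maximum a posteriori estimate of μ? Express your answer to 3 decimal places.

μ̂_MAP = 13.155

n = 28, x̄ = 13.18.
For a Normal prior and Normal likelihood with known variance, the posterior is Normal; its mode equals its mean, the precision-weighted average.
Prior precision 1/σ₀² = 1/9; data precision n/σ² = 28/2 = 14.
μ̂ = ((1/9)·10 + 14·13.18) / (1/9 + 14) = (41767/225)/(127/9) = 41767/3175 ≈ 13.155.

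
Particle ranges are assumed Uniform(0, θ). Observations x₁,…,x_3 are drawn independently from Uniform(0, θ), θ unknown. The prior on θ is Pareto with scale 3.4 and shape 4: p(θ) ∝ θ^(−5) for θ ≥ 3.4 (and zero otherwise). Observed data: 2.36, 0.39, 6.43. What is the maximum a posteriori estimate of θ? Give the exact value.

θ̂_MAP = 6.43

The Uniform(0, θ) likelihood is θ^(−n) for θ ≥ max(xᵢ), zero otherwise. Here max(xᵢ) = 6.43.
Posterior ∝ θ^(−5) · θ^(−3) = θ^(−8) on θ ≥ max(3.4, 6.43) = 6.43.
This density is strictly decreasing in θ, so the posterior mode lies at the lower boundary of the support.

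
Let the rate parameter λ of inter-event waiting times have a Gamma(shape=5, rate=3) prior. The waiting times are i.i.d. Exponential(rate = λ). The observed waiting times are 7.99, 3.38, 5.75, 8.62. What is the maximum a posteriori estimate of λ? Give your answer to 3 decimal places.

The Exponential(rate=λ) likelihood is ∝ λ^n e^(−λΣtᵢ). Here n = 4 and Σtᵢ = 7.99 + 3.38 + 5.75 + 8.62 = 25.74.
Posterior ∝ λ^4e^(−3λ) · λ^4e^(−25.74λ) = λ^8e^(−28.74λ), i.e. Gamma(9, 28.74).
Mode = (a−1)/b = 8/28.74 ≈ 0.278.

λ̂_MAP = 0.278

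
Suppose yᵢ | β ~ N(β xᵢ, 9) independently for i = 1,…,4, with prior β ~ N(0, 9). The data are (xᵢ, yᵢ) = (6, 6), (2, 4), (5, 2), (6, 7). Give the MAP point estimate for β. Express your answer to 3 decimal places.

log p(β | y) = −Σ(yᵢ − βxᵢ)²/(2·9) − β²/(2·9) + const.
Setting the derivative to zero: Σxᵢ(yᵢ − βxᵢ)/9 − β/9 = 0, so β = Σxᵢyᵢ / (Σxᵢ² + σ²/τ²).
Σxᵢyᵢ = 6·6 + 2·4 + 5·2 + 6·7 = 96; Σxᵢ² = 101; σ²/τ² = 1.
β̂_MAP = 96 / (101 + 1) = 96/102 ≈ 0.941.

β̂_MAP = 0.941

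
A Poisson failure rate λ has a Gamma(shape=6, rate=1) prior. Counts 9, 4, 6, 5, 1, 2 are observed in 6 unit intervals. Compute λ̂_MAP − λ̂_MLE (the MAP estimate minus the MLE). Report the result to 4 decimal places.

Σxᵢ = 27. Posterior is Gamma(33, 7); MAP = (33−1)/7 = 32/7 ≈ 4.57143.
MLE = x̄ = 27/6 ≈ 4.50000.
Difference = 32/7 − 27/6 = 1/14 ≈ 0.0714.

MAP − MLE = 0.0714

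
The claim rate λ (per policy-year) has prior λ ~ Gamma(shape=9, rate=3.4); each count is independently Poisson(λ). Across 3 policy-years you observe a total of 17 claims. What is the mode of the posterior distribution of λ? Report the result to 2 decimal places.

λ̂_MAP = 3.91

Σxᵢ = 17, n = 3.
Posterior ∝ λ^8e^(−3.4λ) · λ^17e^(−3λ) = λ^25e^(−6.4λ), i.e. Gamma(shape=26, rate=6.4).
The mode of a Gamma(a, b) with a ≥ 1 (shape–rate) is (a−1)/b = 25/6.4 ≈ 3.91.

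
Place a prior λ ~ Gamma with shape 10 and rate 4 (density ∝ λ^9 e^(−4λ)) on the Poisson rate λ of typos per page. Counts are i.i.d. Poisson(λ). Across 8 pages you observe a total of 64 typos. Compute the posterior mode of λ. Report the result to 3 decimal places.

Σxᵢ = 64, n = 8.
Posterior ∝ λ^9e^(−4λ) · λ^64e^(−8λ) = λ^73e^(−12λ), i.e. Gamma(shape=74, rate=12).
The mode of a Gamma(a, b) with a ≥ 1 (shape–rate) is (a−1)/b = 73/12 ≈ 6.083.

λ̂_MAP = 6.083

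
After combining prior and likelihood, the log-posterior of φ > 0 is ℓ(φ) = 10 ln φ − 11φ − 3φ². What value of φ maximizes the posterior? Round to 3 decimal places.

φ̂_MAP = 0.667

ℓ'(φ) = 10/φ − 11 − 6φ. Setting this to zero and multiplying by φ: 6φ² + 11φ − 10 = 0.
φ = (−11 + √(11² + 4·6·10)) / (2·6) = (−11 + √361) / 12 = (−11 + 19)/12 = 2/3.
ℓ''(φ) = −10/φ² − 6 < 0, confirming a maximum.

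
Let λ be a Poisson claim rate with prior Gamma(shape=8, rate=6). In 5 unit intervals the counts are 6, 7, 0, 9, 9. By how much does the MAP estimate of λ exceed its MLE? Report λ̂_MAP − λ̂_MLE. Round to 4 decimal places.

Σxᵢ = 31. Posterior is Gamma(39, 11); MAP = (39−1)/11 = 38/11 ≈ 3.45455.
MLE = x̄ = 31/5 ≈ 6.20000.
Difference = 38/11 − 31/5 = -151/55 ≈ -2.7455.

MAP − MLE = -2.7455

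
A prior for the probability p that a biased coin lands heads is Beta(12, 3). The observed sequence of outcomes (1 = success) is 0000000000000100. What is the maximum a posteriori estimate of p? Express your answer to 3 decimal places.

Prior: Beta(12, 3).
Data: 1 success in 16 trials (from the sequence). The binomial likelihood contributes p(1−p)^15, so the posterior is Beta(12+1, 3+15) = Beta(13, 18).
For Beta(a, b) with a, b > 1 the mode is (a−1)/(a+b−2) = 12/29 ≈ 0.414.

p̂_MAP = 0.414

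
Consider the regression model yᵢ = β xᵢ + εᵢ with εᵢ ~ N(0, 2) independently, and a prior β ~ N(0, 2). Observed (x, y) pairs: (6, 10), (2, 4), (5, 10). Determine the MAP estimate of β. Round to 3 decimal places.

β̂_MAP = 1.788

log p(β | y) = −Σ(yᵢ − βxᵢ)²/(2·2) − β²/(2·2) + const.
Setting the derivative to zero: Σxᵢ(yᵢ − βxᵢ)/2 − β/2 = 0, so β = Σxᵢyᵢ / (Σxᵢ² + σ²/τ²).
Σxᵢyᵢ = 6·10 + 2·4 + 5·10 = 118; Σxᵢ² = 65; σ²/τ² = 1.
β̂_MAP = 118 / (65 + 1) = 118/66 ≈ 1.788.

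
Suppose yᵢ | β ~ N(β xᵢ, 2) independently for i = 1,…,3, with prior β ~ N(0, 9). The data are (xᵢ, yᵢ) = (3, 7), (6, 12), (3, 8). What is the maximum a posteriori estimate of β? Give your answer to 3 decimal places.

β̂_MAP = 2.158

log p(β | y) = −Σ(yᵢ − βxᵢ)²/(2·2) − β²/(2·9) + const.
Setting the derivative to zero: Σxᵢ(yᵢ − βxᵢ)/2 − β/9 = 0, so β = Σxᵢyᵢ / (Σxᵢ² + σ²/τ²).
Σxᵢyᵢ = 3·7 + 6·12 + 3·8 = 117; Σxᵢ² = 54; σ²/τ² = 2/9.
β̂_MAP = 117 / (54 + 2/9) = 117/(488/9) = 1053/488 ≈ 2.158.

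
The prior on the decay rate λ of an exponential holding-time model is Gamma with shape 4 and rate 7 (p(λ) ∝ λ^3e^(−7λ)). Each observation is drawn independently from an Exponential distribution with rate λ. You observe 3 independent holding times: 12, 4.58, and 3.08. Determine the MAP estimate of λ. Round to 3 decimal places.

The Exponential(rate=λ) likelihood is ∝ λ^n e^(−λΣtᵢ). Here n = 3 and Σtᵢ = 12 + 4.58 + 3.08 = 19.66.
Posterior ∝ λ^3e^(−7λ) · λ^3e^(−19.66λ) = λ^6e^(−26.66λ), i.e. Gamma(7, 26.66).
Mode = (a−1)/b = 6/26.66 ≈ 0.225.

λ̂_MAP = 0.225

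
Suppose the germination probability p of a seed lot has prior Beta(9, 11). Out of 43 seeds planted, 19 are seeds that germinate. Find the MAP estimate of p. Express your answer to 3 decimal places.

Prior: Beta(9, 11).
Data: 19 successes in 43 trials. The binomial likelihood contributes p^19(1−p)^24, so the posterior is Beta(9+19, 11+24) = Beta(28, 35).
For Beta(a, b) with a, b > 1 the mode is (a−1)/(a+b−2) = 27/61 ≈ 0.443.

p̂_MAP = 0.443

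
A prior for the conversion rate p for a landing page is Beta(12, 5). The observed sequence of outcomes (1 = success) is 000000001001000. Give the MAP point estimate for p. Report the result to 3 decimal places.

p̂_MAP = 0.433

Prior: Beta(12, 5).
Data: 2 successes in 15 trials (from the sequence). The binomial likelihood contributes p^2(1−p)^13, so the posterior is Beta(12+2, 5+13) = Beta(14, 18).
For Beta(a, b) with a, b > 1 the mode is (a−1)/(a+b−2) = 13/30 ≈ 0.433.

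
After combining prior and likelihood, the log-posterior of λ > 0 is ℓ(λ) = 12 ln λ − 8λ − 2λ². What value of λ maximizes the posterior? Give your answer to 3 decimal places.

ℓ'(λ) = 12/λ − 8 − 4λ. Setting this to zero and multiplying by λ: 4λ² + 8λ − 12 = 0.
λ = (−8 + √(8² + 4·4·12)) / (2·4) = (−8 + √256) / 8 = (−8 + 16)/8 = 1.
ℓ''(λ) = −12/λ² − 4 < 0, confirming a maximum.

λ̂_MAP = 1.000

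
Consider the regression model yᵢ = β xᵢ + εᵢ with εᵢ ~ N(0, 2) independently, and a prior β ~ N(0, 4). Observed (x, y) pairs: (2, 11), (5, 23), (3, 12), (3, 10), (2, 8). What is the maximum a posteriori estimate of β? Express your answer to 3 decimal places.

β̂_MAP = 4.252

log p(β | y) = −Σ(yᵢ − βxᵢ)²/(2·2) − β²/(2·4) + const.
Setting the derivative to zero: Σxᵢ(yᵢ − βxᵢ)/2 − β/4 = 0, so β = Σxᵢyᵢ / (Σxᵢ² + σ²/τ²).
Σxᵢyᵢ = 2·11 + 5·23 + 3·12 + 3·10 + 2·8 = 219; Σxᵢ² = 51; σ²/τ² = 0.5.
β̂_MAP = 219 / (51 + 0.5) = 219/51.5 ≈ 4.252.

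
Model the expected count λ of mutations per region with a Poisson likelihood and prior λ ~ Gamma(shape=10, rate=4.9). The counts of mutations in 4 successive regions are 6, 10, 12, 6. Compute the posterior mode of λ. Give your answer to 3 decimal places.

λ̂_MAP = 4.831

Σxᵢ = 6+10+12+6 = 34, with n = 4.
Posterior ∝ λ^9e^(−4.9λ) · λ^34e^(−4λ) = λ^43e^(−8.9λ), i.e. Gamma(shape=44, rate=8.9).
The mode of a Gamma(a, b) with a ≥ 1 (shape–rate) is (a−1)/b = 43/8.9 ≈ 4.831.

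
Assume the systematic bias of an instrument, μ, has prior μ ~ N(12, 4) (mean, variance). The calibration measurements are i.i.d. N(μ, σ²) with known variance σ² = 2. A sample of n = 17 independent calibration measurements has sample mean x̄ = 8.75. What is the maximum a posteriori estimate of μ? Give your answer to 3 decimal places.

n = 17, x̄ = 8.75.
For a Normal prior and Normal likelihood with known variance, the posterior is Normal; its mode equals its mean, the precision-weighted average.
Prior precision 1/σ₀² = 1/4 = 0.25; data precision n/σ² = 17/2 = 8.5.
μ̂ = (0.25·12 + 8.5·8.75) / (0.25 + 8.5) = 77.375/8.75 = 619/70 ≈ 8.843.

μ̂_MAP = 8.843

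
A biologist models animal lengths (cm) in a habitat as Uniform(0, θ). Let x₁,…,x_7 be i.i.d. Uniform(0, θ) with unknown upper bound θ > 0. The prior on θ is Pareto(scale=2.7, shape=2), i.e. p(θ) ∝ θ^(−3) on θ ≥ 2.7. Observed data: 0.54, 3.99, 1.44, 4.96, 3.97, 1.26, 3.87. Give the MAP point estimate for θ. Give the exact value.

The Uniform(0, θ) likelihood is θ^(−n) for θ ≥ max(xᵢ), zero otherwise. Here max(xᵢ) = 4.96.
Posterior ∝ θ^(−3) · θ^(−7) = θ^(−10) on θ ≥ max(2.7, 4.96) = 4.96.
This density is strictly decreasing in θ, so the posterior mode lies at the lower boundary of the support.

θ̂_MAP = 4.96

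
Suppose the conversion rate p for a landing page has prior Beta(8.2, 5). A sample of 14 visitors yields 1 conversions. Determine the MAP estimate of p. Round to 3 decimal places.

p̂_MAP = 0.325

Prior: Beta(8.2, 5).
Data: 1 success in 14 trials. The binomial likelihood contributes p(1−p)^13, so the posterior is Beta(8.2+1, 5+13) = Beta(9.2, 18).
For Beta(a, b) with a, b > 1 the mode is (a−1)/(a+b−2) = 8.2/25.2 ≈ 0.325.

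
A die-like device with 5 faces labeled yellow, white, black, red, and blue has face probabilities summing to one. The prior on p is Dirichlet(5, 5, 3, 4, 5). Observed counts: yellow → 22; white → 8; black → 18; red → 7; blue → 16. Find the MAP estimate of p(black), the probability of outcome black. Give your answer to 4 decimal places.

MAP estimate of p(black) = 0.2273

The posterior is Dirichlet(αᵢ + nᵢ) = Dirichlet(27, 13, 21, 11, 21).
For a Dirichlet(a₁,…,a_K) with all aᵢ > 1, the mode has j-th component (aⱼ − 1)/(Σaᵢ − K).
Here Σaᵢ = 93 and K = 5, so p(black) = (21 − 1)/(93 − 5) = 20/88 ≈ 0.2273.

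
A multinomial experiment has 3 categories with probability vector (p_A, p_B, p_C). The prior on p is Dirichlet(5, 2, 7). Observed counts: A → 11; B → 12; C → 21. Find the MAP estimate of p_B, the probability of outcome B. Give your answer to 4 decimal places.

The posterior is Dirichlet(αᵢ + nᵢ) = Dirichlet(16, 14, 28).
For a Dirichlet(a₁,…,a_K) with all aᵢ > 1, the mode has j-th component (aⱼ − 1)/(Σaᵢ − K).
Here Σaᵢ = 58 and K = 3, so p_B = (14 − 1)/(58 − 3) = 13/55 ≈ 0.2364.

MAP estimate of p_B = 0.2364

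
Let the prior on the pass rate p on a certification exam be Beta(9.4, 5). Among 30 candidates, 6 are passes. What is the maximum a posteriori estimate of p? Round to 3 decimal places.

Prior: Beta(9.4, 5).
Data: 6 successes in 30 trials. The binomial likelihood contributes p^6(1−p)^24, so the posterior is Beta(9.4+6, 5+24) = Beta(15.4, 29).
For Beta(a, b) with a, b > 1 the mode is (a−1)/(a+b−2) = 14.4/42.4 ≈ 0.340.

p̂_MAP = 0.340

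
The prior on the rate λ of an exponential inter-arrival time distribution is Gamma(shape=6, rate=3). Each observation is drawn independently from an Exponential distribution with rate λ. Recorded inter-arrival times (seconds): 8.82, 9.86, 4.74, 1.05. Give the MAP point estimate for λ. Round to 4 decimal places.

λ̂_MAP = 0.3276

The Exponential(rate=λ) likelihood is ∝ λ^n e^(−λΣtᵢ). Here n = 4 and Σtᵢ = 8.82 + 9.86 + 4.74 + 1.05 = 24.47.
Posterior ∝ λ^5e^(−3λ) · λ^4e^(−24.47λ) = λ^9e^(−27.47λ), i.e. Gamma(10, 27.47).
Mode = (a−1)/b = 9/27.47 ≈ 0.3276.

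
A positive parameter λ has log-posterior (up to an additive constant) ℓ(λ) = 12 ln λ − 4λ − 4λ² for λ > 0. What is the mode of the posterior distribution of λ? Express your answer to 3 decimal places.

λ̂_MAP = 1.000

ℓ'(λ) = 12/λ − 4 − 8λ. Setting this to zero and multiplying by λ: 8λ² + 4λ − 12 = 0.
λ = (−4 + √(4² + 4·8·12)) / (2·8) = (−4 + √400) / 16 = (−4 + 20)/16 = 1.
ℓ''(λ) = −12/λ² − 8 < 0, confirming a maximum.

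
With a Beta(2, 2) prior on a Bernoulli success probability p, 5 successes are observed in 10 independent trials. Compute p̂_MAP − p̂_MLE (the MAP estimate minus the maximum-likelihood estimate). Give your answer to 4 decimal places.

Posterior is Beta(7, 7); MAP = (7−1)/(14−2) = 6/12 ≈ 0.50000.
MLE ignores the prior: p̂_MLE = k/n = 5/10 ≈ 0.50000.
Difference = 6/12 − 5/10 = 0 ≈ 0.0000.

MAP − MLE = 0.0000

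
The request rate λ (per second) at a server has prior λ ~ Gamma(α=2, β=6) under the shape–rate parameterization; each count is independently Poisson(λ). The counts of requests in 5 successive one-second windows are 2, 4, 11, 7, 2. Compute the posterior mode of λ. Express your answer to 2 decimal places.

Σxᵢ = 2+4+11+7+2 = 26, with n = 5.
Posterior ∝ λe^(−6λ) · λ^26e^(−5λ) = λ^27e^(−11λ), i.e. Gamma(shape=28, rate=11).
The mode of a Gamma(a, b) with a ≥ 1 (shape–rate) is (a−1)/b = 27/11 ≈ 2.45.

λ̂_MAP = 2.45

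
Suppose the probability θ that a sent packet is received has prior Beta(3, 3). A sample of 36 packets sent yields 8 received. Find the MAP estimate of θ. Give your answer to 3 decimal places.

Prior: Beta(3, 3).
Data: 8 successes in 36 trials. The binomial likelihood contributes θ^8(1−θ)^28, so the posterior is Beta(3+8, 3+28) = Beta(11, 31).
For Beta(a, b) with a, b > 1 the mode is (a−1)/(a+b−2) = 10/40 ≈ 0.250.

θ̂_MAP = 0.250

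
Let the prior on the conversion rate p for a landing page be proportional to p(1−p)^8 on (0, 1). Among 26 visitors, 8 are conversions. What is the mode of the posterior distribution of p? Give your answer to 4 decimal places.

The prior density ∝ p(1−p)^8 is the kernel of Beta(2, 9).
Data: 8 successes in 26 trials. The binomial likelihood contributes p^8(1−p)^18, so the posterior is Beta(2+8, 9+18) = Beta(10, 27).
For Beta(a, b) with a, b > 1 the mode is (a−1)/(a+b−2) = 9/35 ≈ 0.2571.

p̂_MAP = 0.2571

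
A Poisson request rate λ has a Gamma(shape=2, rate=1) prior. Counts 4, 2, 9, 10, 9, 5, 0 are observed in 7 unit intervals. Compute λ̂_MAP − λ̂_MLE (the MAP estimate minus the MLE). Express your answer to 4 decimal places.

MAP − MLE = -0.5714

Σxᵢ = 39. Posterior is Gamma(41, 8); MAP = (41−1)/8 = 40/8 ≈ 5.00000.
MLE = x̄ = 39/7 ≈ 5.57143.
Difference = 40/8 − 39/7 = -4/7 ≈ -0.5714.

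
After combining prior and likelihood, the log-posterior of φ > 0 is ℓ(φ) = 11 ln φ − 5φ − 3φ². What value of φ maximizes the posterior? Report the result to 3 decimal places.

φ̂_MAP = 1.000

ℓ'(φ) = 11/φ − 5 − 6φ. Setting this to zero and multiplying by φ: 6φ² + 5φ − 11 = 0.
φ = (−5 + √(5² + 4·6·11)) / (2·6) = (−5 + √289) / 12 = (−5 + 17)/12 = 1.
ℓ''(φ) = −11/φ² − 6 < 0, confirming a maximum.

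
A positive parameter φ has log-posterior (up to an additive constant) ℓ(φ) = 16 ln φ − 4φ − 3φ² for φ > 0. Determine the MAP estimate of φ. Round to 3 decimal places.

φ̂_MAP = 1.333

ℓ'(φ) = 16/φ − 4 − 6φ. Setting this to zero and multiplying by φ: 6φ² + 4φ − 16 = 0.
φ = (−4 + √(4² + 4·6·16)) / (2·6) = (−4 + √400) / 12 = (−4 + 20)/12 = 4/3.
ℓ''(φ) = −16/φ² − 6 < 0, confirming a maximum.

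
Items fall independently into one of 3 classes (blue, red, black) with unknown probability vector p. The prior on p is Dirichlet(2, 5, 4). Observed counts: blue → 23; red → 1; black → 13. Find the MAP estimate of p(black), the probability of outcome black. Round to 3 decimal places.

The posterior is Dirichlet(αᵢ + nᵢ) = Dirichlet(25, 6, 17).
For a Dirichlet(a₁,…,a_K) with all aᵢ > 1, the mode has j-th component (aⱼ − 1)/(Σaᵢ − K).
Here Σaᵢ = 48 and K = 3, so p(black) = (17 − 1)/(48 − 3) = 16/45 ≈ 0.356.

MAP estimate of p(black) = 0.356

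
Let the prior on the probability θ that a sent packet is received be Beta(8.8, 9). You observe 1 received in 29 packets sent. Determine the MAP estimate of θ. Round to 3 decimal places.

θ̂_MAP = 0.196

Prior: Beta(8.8, 9).
Data: 1 success in 29 trials. The binomial likelihood contributes θ(1−θ)^28, so the posterior is Beta(8.8+1, 9+28) = Beta(9.8, 37).
For Beta(a, b) with a, b > 1 the mode is (a−1)/(a+b−2) = 8.8/44.8 ≈ 0.196.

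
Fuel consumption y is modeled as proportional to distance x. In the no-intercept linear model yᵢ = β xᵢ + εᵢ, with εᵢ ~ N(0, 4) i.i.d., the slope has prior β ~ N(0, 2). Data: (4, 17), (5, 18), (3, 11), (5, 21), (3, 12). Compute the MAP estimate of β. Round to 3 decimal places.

β̂_MAP = 3.860

log p(β | y) = −Σ(yᵢ − βxᵢ)²/(2·4) − β²/(2·2) + const.
Setting the derivative to zero: Σxᵢ(yᵢ − βxᵢ)/4 − β/2 = 0, so β = Σxᵢyᵢ / (Σxᵢ² + σ²/τ²).
Σxᵢyᵢ = 4·17 + 5·18 + 3·11 + 5·21 + 3·12 = 332; Σxᵢ² = 84; σ²/τ² = 2.
β̂_MAP = 332 / (84 + 2) = 332/86 ≈ 3.860.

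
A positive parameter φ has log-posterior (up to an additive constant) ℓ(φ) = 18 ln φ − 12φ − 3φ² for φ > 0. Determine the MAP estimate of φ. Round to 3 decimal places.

ℓ'(φ) = 18/φ − 12 − 6φ. Setting this to zero and multiplying by φ: 6φ² + 12φ − 18 = 0.
φ = (−12 + √(12² + 4·6·18)) / (2·6) = (−12 + √576) / 12 = (−12 + 24)/12 = 1.
ℓ''(φ) = −18/φ² − 6 < 0, confirming a maximum.

φ̂_MAP = 1.000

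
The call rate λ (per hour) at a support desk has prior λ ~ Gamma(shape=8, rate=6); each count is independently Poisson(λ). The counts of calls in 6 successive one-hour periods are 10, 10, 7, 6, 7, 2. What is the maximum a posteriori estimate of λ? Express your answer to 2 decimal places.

λ̂_MAP = 4.08

Σxᵢ = 10+10+7+6+7+2 = 42, with n = 6.
Posterior ∝ λ^7e^(−6λ) · λ^42e^(−6λ) = λ^49e^(−12λ), i.e. Gamma(shape=50, rate=12).
The mode of a Gamma(a, b) with a ≥ 1 (shape–rate) is (a−1)/b = 49/12 ≈ 4.08.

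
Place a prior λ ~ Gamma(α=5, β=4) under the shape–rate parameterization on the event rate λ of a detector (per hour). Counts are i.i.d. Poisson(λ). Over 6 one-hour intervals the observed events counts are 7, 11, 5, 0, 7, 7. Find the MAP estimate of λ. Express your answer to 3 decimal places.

Σxᵢ = 7+11+5+0+7+7 = 37, with n = 6.
Posterior ∝ λ^4e^(−4λ) · λ^37e^(−6λ) = λ^41e^(−10λ), i.e. Gamma(shape=42, rate=10).
The mode of a Gamma(a, b) with a ≥ 1 (shape–rate) is (a−1)/b = 41/10 ≈ 4.100.

λ̂_MAP = 4.100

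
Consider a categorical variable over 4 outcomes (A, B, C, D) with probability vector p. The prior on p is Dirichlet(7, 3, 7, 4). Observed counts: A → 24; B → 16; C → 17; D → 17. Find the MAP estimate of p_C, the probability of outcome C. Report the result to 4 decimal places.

The posterior is Dirichlet(αᵢ + nᵢ) = Dirichlet(31, 19, 24, 21).
For a Dirichlet(a₁,…,a_K) with all aᵢ > 1, the mode has j-th component (aⱼ − 1)/(Σaᵢ − K).
Here Σaᵢ = 95 and K = 4, so p_C = (24 − 1)/(95 − 4) = 23/91 ≈ 0.2527.

MAP estimate of p_C = 0.2527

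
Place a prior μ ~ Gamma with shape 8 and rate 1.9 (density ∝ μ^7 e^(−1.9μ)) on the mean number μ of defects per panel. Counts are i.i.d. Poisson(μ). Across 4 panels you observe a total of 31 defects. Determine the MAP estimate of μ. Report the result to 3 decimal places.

μ̂_MAP = 6.441

Σxᵢ = 31, n = 4.
Posterior ∝ μ^7e^(−1.9μ) · μ^31e^(−4μ) = μ^38e^(−5.9μ), i.e. Gamma(shape=39, rate=5.9).
The mode of a Gamma(a, b) with a ≥ 1 (shape–rate) is (a−1)/b = 38/5.9 ≈ 6.441.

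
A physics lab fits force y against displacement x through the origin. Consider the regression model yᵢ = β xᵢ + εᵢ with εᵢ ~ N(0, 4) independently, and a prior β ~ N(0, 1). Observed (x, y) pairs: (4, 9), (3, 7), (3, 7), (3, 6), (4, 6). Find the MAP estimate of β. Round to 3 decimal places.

log p(β | y) = −Σ(yᵢ − βxᵢ)²/(2·4) − β²/(2·1) + const.
Setting the derivative to zero: Σxᵢ(yᵢ − βxᵢ)/4 − β/1 = 0, so β = Σxᵢyᵢ / (Σxᵢ² + σ²/τ²).
Σxᵢyᵢ = 4·9 + 3·7 + 3·7 + 3·6 + 4·6 = 120; Σxᵢ² = 59; σ²/τ² = 4.
β̂_MAP = 120 / (59 + 4) = 120/63 ≈ 1.905.

β̂_MAP = 1.905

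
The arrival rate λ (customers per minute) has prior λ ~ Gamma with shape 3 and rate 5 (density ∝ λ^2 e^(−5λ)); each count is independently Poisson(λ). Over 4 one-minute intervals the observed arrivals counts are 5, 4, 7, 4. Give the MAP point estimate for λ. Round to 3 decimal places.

Σxᵢ = 5+4+7+4 = 20, with n = 4.
Posterior ∝ λ^2e^(−5λ) · λ^20e^(−4λ) = λ^22e^(−9λ), i.e. Gamma(shape=23, rate=9).
The mode of a Gamma(a, b) with a ≥ 1 (shape–rate) is (a−1)/b = 22/9 ≈ 2.444.

λ̂_MAP = 2.444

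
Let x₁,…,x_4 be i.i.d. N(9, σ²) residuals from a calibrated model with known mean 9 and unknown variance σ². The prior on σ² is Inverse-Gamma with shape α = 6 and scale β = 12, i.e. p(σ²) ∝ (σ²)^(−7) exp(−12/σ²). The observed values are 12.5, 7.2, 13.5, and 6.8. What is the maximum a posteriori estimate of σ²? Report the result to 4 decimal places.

σ̂²_MAP = 3.5878

Sum of squared deviations about the known mean: SS = (12.5−9)² + (7.2−9)² + (13.5−9)² + (6.8−9)² = 40.58.
The Normal likelihood contributes (σ²)^(−n/2) exp(−SS/(2σ²)), so the posterior is Inverse-Gamma(α + n/2, β + SS/2) = Inverse-Gamma(8, 32.29).
The mode of Inverse-Gamma(a, b) is b/(a+1) = 32.29/9 ≈ 3.5878.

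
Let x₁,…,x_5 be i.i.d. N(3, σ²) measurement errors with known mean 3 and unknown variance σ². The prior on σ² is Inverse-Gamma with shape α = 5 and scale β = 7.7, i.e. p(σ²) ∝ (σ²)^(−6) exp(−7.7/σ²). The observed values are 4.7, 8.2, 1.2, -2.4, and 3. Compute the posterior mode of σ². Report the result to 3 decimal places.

σ̂²_MAP = 4.572

Sum of squared deviations about the known mean: SS = (4.7−3)² + (8.2−3)² + (1.2−3)² + (-2.4−3)² + (3−3)² = 62.33.
The Normal likelihood contributes (σ²)^(−n/2) exp(−SS/(2σ²)), so the posterior is Inverse-Gamma(α + n/2, β + SS/2) = Inverse-Gamma(7.5, 38.865).
The mode of Inverse-Gamma(a, b) is b/(a+1) = 38.865/8.5 ≈ 4.572.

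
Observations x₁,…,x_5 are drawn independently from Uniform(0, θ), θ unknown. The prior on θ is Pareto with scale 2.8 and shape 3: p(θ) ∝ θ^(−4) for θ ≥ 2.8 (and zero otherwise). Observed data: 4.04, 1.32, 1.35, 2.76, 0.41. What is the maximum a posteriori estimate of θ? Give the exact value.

The Uniform(0, θ) likelihood is θ^(−n) for θ ≥ max(xᵢ), zero otherwise. Here max(xᵢ) = 4.04.
Posterior ∝ θ^(−4) · θ^(−5) = θ^(−9) on θ ≥ max(2.8, 4.04) = 4.04.
This density is strictly decreasing in θ, so the posterior mode lies at the lower boundary of the support.

θ̂_MAP = 4.04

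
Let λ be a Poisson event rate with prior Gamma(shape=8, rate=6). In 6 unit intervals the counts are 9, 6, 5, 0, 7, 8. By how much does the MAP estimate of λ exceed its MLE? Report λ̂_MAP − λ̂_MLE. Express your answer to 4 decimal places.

MAP − MLE = -2.3333

Σxᵢ = 35. Posterior is Gamma(43, 12); MAP = (43−1)/12 = 42/12 ≈ 3.50000.
MLE = x̄ = 35/6 ≈ 5.83333.
Difference = 42/12 − 35/6 = -7/3 ≈ -2.3333.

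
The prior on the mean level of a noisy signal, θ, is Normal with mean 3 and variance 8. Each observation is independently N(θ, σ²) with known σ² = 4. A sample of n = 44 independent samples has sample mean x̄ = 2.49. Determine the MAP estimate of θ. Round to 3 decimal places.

n = 44, x̄ = 2.49.
For a Normal prior and Normal likelihood with known variance, the posterior is Normal; its mode equals its mean, the precision-weighted average.
Prior precision 1/σ₀² = 1/8 = 0.125; data precision n/σ² = 44/4 = 11.
θ̂ = (0.125·3 + 11·2.49) / (0.125 + 11) = 27.765/11.125 = 5553/2225 ≈ 2.496.

θ̂_MAP = 2.496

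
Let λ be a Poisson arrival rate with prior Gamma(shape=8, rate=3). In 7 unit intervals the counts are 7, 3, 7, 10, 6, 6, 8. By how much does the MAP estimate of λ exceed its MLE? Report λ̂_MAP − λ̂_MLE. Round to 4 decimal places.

Σxᵢ = 47. Posterior is Gamma(55, 10); MAP = (55−1)/10 = 54/10 ≈ 5.40000.
MLE = x̄ = 47/7 ≈ 6.71429.
Difference = 54/10 − 47/7 = -46/35 ≈ -1.3143.

MAP − MLE = -1.3143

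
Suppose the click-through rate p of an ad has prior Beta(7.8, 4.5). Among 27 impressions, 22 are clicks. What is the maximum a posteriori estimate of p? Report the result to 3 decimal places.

Prior: Beta(7.8, 4.5).
Data: 22 successes in 27 trials. The binomial likelihood contributes p^22(1−p)^5, so the posterior is Beta(7.8+22, 4.5+5) = Beta(29.8, 9.5).
For Beta(a, b) with a, b > 1 the mode is (a−1)/(a+b−2) = 28.8/37.3 ≈ 0.772.

p̂_MAP = 0.772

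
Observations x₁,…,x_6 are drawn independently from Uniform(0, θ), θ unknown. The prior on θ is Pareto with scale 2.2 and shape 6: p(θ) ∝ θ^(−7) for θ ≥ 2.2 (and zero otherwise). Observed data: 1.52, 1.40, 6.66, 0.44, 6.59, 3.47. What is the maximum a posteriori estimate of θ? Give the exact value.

θ̂_MAP = 6.66

The Uniform(0, θ) likelihood is θ^(−n) for θ ≥ max(xᵢ), zero otherwise. Here max(xᵢ) = 6.66.
Posterior ∝ θ^(−7) · θ^(−6) = θ^(−13) on θ ≥ max(2.2, 6.66) = 6.66.
This density is strictly decreasing in θ, so the posterior mode lies at the lower boundary of the support.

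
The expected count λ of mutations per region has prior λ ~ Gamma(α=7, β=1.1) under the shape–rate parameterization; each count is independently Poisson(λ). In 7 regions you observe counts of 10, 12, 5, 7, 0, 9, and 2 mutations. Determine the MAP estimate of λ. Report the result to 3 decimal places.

λ̂_MAP = 6.296

Σxᵢ = 10+12+5+7+0+9+2 = 45, with n = 7.
Posterior ∝ λ^6e^(−1.1λ) · λ^45e^(−7λ) = λ^51e^(−8.1λ), i.e. Gamma(shape=52, rate=8.1).
The mode of a Gamma(a, b) with a ≥ 1 (shape–rate) is (a−1)/b = 51/8.1 ≈ 6.296.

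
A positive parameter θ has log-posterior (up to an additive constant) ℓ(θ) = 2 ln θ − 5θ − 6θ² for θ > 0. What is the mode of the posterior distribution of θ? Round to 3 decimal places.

ℓ'(θ) = 2/θ − 5 − 12θ. Setting this to zero and multiplying by θ: 12θ² + 5θ − 2 = 0.
θ = (−5 + √(5² + 4·12·2)) / (2·12) = (−5 + √121) / 24 = (−5 + 11)/24 = 1/4.
ℓ''(θ) = −2/θ² − 12 < 0, confirming a maximum.

θ̂_MAP = 0.250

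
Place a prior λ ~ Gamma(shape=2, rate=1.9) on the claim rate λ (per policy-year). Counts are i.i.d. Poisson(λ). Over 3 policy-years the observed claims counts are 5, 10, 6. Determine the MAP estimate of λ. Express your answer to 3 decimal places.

λ̂_MAP = 4.490

Σxᵢ = 5+10+6 = 21, with n = 3.
Posterior ∝ λe^(−1.9λ) · λ^21e^(−3λ) = λ^22e^(−4.9λ), i.e. Gamma(shape=23, rate=4.9).
The mode of a Gamma(a, b) with a ≥ 1 (shape–rate) is (a−1)/b = 22/4.9 ≈ 4.490.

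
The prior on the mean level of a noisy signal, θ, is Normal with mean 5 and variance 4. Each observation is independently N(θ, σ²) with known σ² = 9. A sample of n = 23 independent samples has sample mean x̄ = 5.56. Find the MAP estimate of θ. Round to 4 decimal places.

n = 23, x̄ = 5.56.
For a Normal prior and Normal likelihood with known variance, the posterior is Normal; its mode equals its mean, the precision-weighted average.
Prior precision 1/σ₀² = 1/4 = 0.25; data precision n/σ² = 23/9.
θ̂ = (0.25·5 + (23/9)·5.56) / (0.25 + 23/9) = (13913/900)/(101/36) = 13913/2525 ≈ 5.5101.

θ̂_MAP = 5.5101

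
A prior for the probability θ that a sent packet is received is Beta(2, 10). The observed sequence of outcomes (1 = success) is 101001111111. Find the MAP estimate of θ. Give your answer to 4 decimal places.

θ̂_MAP = 0.4545

Prior: Beta(2, 10).
Data: 9 successes in 12 trials (from the sequence). The binomial likelihood contributes θ^9(1−θ)^3, so the posterior is Beta(2+9, 10+3) = Beta(11, 13).
For Beta(a, b) with a, b > 1 the mode is (a−1)/(a+b−2) = 10/22 ≈ 0.4545.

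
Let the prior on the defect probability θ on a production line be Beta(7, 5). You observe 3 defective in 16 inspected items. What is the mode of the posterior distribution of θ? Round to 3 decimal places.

Prior: Beta(7, 5).
Data: 3 successes in 16 trials. The binomial likelihood contributes θ^3(1−θ)^13, so the posterior is Beta(7+3, 5+13) = Beta(10, 18).
For Beta(a, b) with a, b > 1 the mode is (a−1)/(a+b−2) = 9/26 ≈ 0.346.

θ̂_MAP = 0.346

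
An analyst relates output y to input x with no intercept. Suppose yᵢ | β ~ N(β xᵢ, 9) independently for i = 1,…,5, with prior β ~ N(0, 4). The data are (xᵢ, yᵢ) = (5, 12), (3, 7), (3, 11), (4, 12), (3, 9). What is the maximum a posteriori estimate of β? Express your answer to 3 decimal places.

β̂_MAP = 2.690

log p(β | y) = −Σ(yᵢ − βxᵢ)²/(2·9) − β²/(2·4) + const.
Setting the derivative to zero: Σxᵢ(yᵢ − βxᵢ)/9 − β/4 = 0, so β = Σxᵢyᵢ / (Σxᵢ² + σ²/τ²).
Σxᵢyᵢ = 5·12 + 3·7 + 3·11 + 4·12 + 3·9 = 189; Σxᵢ² = 68; σ²/τ² = 2.25.
β̂_MAP = 189 / (68 + 2.25) = 189/70.25 ≈ 2.690.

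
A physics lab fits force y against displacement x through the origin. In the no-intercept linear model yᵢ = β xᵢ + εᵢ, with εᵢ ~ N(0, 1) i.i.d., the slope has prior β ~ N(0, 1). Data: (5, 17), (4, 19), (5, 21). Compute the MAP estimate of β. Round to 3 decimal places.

β̂_MAP = 3.970

log p(β | y) = −Σ(yᵢ − βxᵢ)²/(2·1) − β²/(2·1) + const.
Setting the derivative to zero: Σxᵢ(yᵢ − βxᵢ)/1 − β/1 = 0, so β = Σxᵢyᵢ / (Σxᵢ² + σ²/τ²).
Σxᵢyᵢ = 5·17 + 4·19 + 5·21 = 266; Σxᵢ² = 66; σ²/τ² = 1.
β̂_MAP = 266 / (66 + 1) = 266/67 ≈ 3.970.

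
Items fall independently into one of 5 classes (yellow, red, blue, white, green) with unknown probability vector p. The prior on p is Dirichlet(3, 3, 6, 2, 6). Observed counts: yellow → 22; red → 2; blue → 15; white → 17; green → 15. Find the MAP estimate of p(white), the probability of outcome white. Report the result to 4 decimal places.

MAP estimate of p(white) = 0.2093

The posterior is Dirichlet(αᵢ + nᵢ) = Dirichlet(25, 5, 21, 19, 21).
For a Dirichlet(a₁,…,a_K) with all aᵢ > 1, the mode has j-th component (aⱼ − 1)/(Σaᵢ − K).
Here Σaᵢ = 91 and K = 5, so p(white) = (19 − 1)/(91 − 5) = 18/86 ≈ 0.2093.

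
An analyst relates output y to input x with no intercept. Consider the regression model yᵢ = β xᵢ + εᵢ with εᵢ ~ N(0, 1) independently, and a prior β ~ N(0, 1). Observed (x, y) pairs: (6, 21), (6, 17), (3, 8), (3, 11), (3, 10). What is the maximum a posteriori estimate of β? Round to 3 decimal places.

log p(β | y) = −Σ(yᵢ − βxᵢ)²/(2·1) − β²/(2·1) + const.
Setting the derivative to zero: Σxᵢ(yᵢ − βxᵢ)/1 − β/1 = 0, so β = Σxᵢyᵢ / (Σxᵢ² + σ²/τ²).
Σxᵢyᵢ = 6·21 + 6·17 + 3·8 + 3·11 + 3·10 = 315; Σxᵢ² = 99; σ²/τ² = 1.
β̂_MAP = 315 / (99 + 1) = 315/100 ≈ 3.150.

β̂_MAP = 3.150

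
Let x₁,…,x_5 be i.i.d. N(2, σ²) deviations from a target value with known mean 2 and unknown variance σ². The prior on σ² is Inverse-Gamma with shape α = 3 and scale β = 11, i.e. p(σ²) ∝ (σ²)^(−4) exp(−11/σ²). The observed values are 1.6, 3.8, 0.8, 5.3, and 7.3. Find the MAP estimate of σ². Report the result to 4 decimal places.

σ̂²_MAP = 5.0631

Sum of squared deviations about the known mean: SS = (1.6−2)² + (3.8−2)² + (0.8−2)² + (5.3−2)² + (7.3−2)² = 43.82.
The Normal likelihood contributes (σ²)^(−n/2) exp(−SS/(2σ²)), so the posterior is Inverse-Gamma(α + n/2, β + SS/2) = Inverse-Gamma(5.5, 32.91).
The mode of Inverse-Gamma(a, b) is b/(a+1) = 32.91/6.5 ≈ 5.0631.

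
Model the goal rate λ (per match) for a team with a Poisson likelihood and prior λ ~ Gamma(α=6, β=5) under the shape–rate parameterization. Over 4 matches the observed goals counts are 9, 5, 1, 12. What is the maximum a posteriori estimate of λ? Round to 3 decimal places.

Σxᵢ = 9+5+1+12 = 27, with n = 4.
Posterior ∝ λ^5e^(−5λ) · λ^27e^(−4λ) = λ^32e^(−9λ), i.e. Gamma(shape=33, rate=9).
The mode of a Gamma(a, b) with a ≥ 1 (shape–rate) is (a−1)/b = 32/9 ≈ 3.556.

λ̂_MAP = 3.556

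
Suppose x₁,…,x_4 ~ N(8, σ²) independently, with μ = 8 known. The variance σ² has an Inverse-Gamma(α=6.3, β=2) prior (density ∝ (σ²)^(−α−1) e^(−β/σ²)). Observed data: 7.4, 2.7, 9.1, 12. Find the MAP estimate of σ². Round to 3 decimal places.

Sum of squared deviations about the known mean: SS = (7.4−8)² + (2.7−8)² + (9.1−8)² + (12−8)² = 45.66.
The Normal likelihood contributes (σ²)^(−n/2) exp(−SS/(2σ²)), so the posterior is Inverse-Gamma(α + n/2, β + SS/2) = Inverse-Gamma(8.3, 24.83).
The mode of Inverse-Gamma(a, b) is b/(a+1) = 24.83/9.3 ≈ 2.670.

σ̂²_MAP = 2.670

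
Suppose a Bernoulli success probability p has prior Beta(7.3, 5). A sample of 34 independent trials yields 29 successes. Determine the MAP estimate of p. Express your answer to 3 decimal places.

p̂_MAP = 0.797

Prior: Beta(7.3, 5).
Data: 29 successes in 34 trials. The binomial likelihood contributes p^29(1−p)^5, so the posterior is Beta(7.3+29, 5+5) = Beta(36.3, 10).
For Beta(a, b) with a, b > 1 the mode is (a−1)/(a+b−2) = 35.3/44.3 ≈ 0.797.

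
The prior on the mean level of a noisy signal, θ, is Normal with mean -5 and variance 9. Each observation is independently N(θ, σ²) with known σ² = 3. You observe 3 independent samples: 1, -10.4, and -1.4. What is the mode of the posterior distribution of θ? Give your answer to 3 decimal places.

θ̂_MAP = -3.740

n = 3; x̄ = (1 + (-10.4) + (-1.4))/3 = -10.8/3 = -3.6.
For a Normal prior and Normal likelihood with known variance, the posterior is Normal; its mode equals its mean, the precision-weighted average.
Prior precision 1/σ₀² = 1/9; data precision n/σ² = 3/3 = 1.
θ̂ = ((1/9)·(-5) + 1·(-3.6)) / (1/9 + 1) = (-187/45)/(10/9) = -3.740.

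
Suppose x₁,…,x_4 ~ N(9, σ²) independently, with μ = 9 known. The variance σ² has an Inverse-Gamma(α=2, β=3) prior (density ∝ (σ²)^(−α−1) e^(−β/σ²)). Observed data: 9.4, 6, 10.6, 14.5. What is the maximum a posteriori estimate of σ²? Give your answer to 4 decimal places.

Sum of squared deviations about the known mean: SS = (9.4−9)² + (6−9)² + (10.6−9)² + (14.5−9)² = 41.97.
The Normal likelihood contributes (σ²)^(−n/2) exp(−SS/(2σ²)), so the posterior is Inverse-Gamma(α + n/2, β + SS/2) = Inverse-Gamma(4, 23.985).
The mode of Inverse-Gamma(a, b) is b/(a+1) = 23.985/5 ≈ 4.7970.

σ̂²_MAP = 4.7970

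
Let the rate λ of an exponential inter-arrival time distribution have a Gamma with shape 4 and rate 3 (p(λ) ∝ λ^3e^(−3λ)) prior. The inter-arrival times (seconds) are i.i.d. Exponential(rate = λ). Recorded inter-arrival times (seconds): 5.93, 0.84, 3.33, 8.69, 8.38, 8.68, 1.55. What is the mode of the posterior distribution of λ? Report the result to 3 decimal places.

λ̂_MAP = 0.248

The Exponential(rate=λ) likelihood is ∝ λ^n e^(−λΣtᵢ). Here n = 7 and Σtᵢ = 5.93 + 0.84 + 3.33 + 8.69 + 8.38 + 8.68 + 1.55 = 37.40.
Posterior ∝ λ^3e^(−3λ) · λ^7e^(−37.40λ) = λ^10e^(−40.40λ), i.e. Gamma(11, 40.40).
Mode = (a−1)/b = 10/40.40 ≈ 0.248.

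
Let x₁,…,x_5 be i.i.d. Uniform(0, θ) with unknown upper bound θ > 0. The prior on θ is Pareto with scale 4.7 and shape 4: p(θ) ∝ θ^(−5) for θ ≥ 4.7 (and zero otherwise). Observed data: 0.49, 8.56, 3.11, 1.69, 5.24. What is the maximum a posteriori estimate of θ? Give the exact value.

θ̂_MAP = 8.56

The Uniform(0, θ) likelihood is θ^(−n) for θ ≥ max(xᵢ), zero otherwise. Here max(xᵢ) = 8.56.
Posterior ∝ θ^(−5) · θ^(−5) = θ^(−10) on θ ≥ max(4.7, 8.56) = 8.56.
This density is strictly decreasing in θ, so the posterior mode lies at the lower boundary of the support.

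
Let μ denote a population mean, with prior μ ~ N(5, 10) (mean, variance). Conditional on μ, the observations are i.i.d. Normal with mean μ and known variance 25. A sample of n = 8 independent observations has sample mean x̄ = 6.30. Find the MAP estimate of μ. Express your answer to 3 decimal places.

μ̂_MAP = 5.990

n = 8, x̄ = 6.30.
For a Normal prior and Normal likelihood with known variance, the posterior is Normal; its mode equals its mean, the precision-weighted average.
Prior precision 1/σ₀² = 1/10 = 0.1; data precision n/σ² = 8/25 = 0.32.
μ̂ = (0.1·5 + 0.32·6.3) / (0.1 + 0.32) = 2.516/0.42 = 629/105 ≈ 5.990.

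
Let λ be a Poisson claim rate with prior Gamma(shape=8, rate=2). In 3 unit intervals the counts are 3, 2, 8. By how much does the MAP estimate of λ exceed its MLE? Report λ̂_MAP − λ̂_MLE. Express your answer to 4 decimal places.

MAP − MLE = -0.3333

Σxᵢ = 13. Posterior is Gamma(21, 5); MAP = (21−1)/5 = 20/5 ≈ 4.00000.
MLE = x̄ = 13/3 ≈ 4.33333.
Difference = 20/5 − 13/3 = -1/3 ≈ -0.3333.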